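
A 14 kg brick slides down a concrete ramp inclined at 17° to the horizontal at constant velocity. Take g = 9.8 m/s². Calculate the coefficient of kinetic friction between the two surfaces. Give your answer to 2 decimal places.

0.31

At constant velocity the net force along the incline is zero: mg sin 17° = μ mg cos 17°.
So μ = tan 17° = 0.2924 / 0.9563 = 0.3058.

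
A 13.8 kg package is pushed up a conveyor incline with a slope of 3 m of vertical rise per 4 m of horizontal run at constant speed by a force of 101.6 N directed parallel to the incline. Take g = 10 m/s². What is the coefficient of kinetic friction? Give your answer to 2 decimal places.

At constant speed ΣF = 0 along the incline. The applied 101.6 N acts up the slope; the weight component mg sin 36.87° = 82.800 N and kinetic friction μN both act down the slope.
So 101.6 = 82.800 + μ × 110.400, giving μ = (101.6 − 82.800) / 110.400 = 0.1703.

0.17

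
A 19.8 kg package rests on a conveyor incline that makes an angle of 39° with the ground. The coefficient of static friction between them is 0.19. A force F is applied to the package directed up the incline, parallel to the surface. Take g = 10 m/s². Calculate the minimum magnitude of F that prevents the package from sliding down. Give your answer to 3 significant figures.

95.4 N

The normal force is N = mg cos 39° = 153.875 N. With F at its minimum the package is on the verge of sliding down, so static friction is at its maximum μ_s N = 0.19 × 153.875 = 29.236 N and acts up the slope.
Equilibrium along the incline: F + μ_s N = mg sin 39°, so F = 124.605 − 29.236 = 95.369 N.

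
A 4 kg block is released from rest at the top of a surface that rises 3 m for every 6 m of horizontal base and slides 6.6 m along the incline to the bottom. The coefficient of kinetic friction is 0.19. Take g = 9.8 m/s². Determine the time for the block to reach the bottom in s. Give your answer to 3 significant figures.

The weight component along the incline is mg sin 26.57° = 17.531 N and the normal force is N = mg cos 26.57° = 35.062 N.
Friction up the slope is f = μN = 0.19 × 35.062 = 6.662 N, so the net downslope force is 17.531 − 6.662 = 10.869 N and a = 10.869 / 4 = 2.7172 m/s².
Starting from rest, L = ½at², so t = √(2L/a) = √(2 × 6.6 / 2.7172) = 2.2041 s.

2.20 s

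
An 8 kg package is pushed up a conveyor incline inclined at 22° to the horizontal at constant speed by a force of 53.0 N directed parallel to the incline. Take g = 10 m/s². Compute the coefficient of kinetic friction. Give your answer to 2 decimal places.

0.31

At constant speed ΣF = 0 along the incline. The applied 53.0 N acts up the slope; the weight component mg sin 22° = 29.969 N and kinetic friction μN both act down the slope.
So 53.0 = 29.969 + μ × 74.175, giving μ = (53.0 − 29.969) / 74.175 = 0.3105.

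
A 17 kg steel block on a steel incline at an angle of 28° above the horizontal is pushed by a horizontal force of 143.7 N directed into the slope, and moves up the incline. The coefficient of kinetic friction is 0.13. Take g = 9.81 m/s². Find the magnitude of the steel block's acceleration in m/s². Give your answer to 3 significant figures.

The horizontal push has components F cos 28° = 143.7 × 0.8829 = 126.873 N up the incline and F sin 28° = 143.7 × 0.4695 = 67.467 N pressing into the surface.
The normal force is therefore N = mg cos 28° + F sin 28° = 147.241 + 67.467 = 214.708 N, and kinetic friction down the slope is μN = 0.13 × 214.708 = 27.912 N.
Along the incline: F cos 28° − mg sin 28° − μN = ma, so 126.873 − 78.299 − 27.912 = 17 a, giving a = 1.2154 m/s².

1.22 m/s²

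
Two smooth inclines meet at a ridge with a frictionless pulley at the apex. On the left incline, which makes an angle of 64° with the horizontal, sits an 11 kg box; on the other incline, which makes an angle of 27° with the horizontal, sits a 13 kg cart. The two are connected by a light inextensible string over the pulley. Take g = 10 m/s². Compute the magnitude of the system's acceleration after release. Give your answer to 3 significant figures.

Resolve each weight along its own incline: the 11 kg mass has component 11 × 10 × sin 64° = 98.867 N down its slope, and the 13 kg mass has 13 × 10 × sin 27° = 59.019 N down its slope.
The 11 kg side's 98.867 N exceeds the other side's 59.019 N, so that mass slides down and the 13 kg mass slides up. Taking that direction as positive, Newton's second law for the whole system gives 98.867 − 59.019 = (11 + 13) a, so a = 39.848 / 24 = 1.6603 m/s².

1.66 m/s²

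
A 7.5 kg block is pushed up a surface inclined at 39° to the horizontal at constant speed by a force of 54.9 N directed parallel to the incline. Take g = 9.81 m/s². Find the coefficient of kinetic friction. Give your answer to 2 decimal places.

0.15

At constant speed ΣF = 0 along the incline. The applied 54.9 N acts up the slope; the weight component mg sin 39° = 46.302 N and kinetic friction μN both act down the slope.
So 54.9 = 46.302 + μ × 57.179, giving μ = (54.9 − 46.302) / 57.179 = 0.1504.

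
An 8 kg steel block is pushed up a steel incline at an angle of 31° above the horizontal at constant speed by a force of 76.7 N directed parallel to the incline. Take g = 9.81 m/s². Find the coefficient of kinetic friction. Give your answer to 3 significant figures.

0.539

At constant speed ΣF = 0 along the incline. The applied 76.7 N acts up the slope; the weight component mg sin 31° = 40.420 N and kinetic friction μN both act down the slope.
So 76.7 = 40.420 + μ × 67.270, giving μ = (76.7 − 40.420) / 67.270 = 0.5393.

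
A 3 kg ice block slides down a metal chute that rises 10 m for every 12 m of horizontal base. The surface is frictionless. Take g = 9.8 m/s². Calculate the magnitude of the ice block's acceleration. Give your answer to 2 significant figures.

6.3 m/s²

Resolving the weight along the incline: the component pulling the ice block down the slope is mg sin 39.81° = 3 × 9.8 × 0.6402 = 18.822 N, and the normal force is N = mg cos 39.81° = 3 × 9.8 × 0.7682 = 22.585 N.
With no friction the net force along the incline is 18.822 N, so a = g sin 39.81° = 18.822 / 3 = 6.2740 m/s².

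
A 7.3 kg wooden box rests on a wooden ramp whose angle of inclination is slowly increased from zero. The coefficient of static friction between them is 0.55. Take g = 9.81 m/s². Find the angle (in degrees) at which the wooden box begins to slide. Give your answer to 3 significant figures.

At the threshold of sliding, static friction is at its maximum μ_s N and exactly balances the weight component along the incline: mg sin θ = μ_s mg cos θ.
Hence tan θ = μ_s = 0.55, so θ = arctan(0.55) = 28.8108°.

28.8°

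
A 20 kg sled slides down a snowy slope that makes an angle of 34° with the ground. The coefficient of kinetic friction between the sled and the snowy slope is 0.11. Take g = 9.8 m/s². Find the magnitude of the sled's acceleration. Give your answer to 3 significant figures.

4.59 m/s²

Resolving the weight along the incline: the component pulling the sled down the slope is mg sin 34° = 20 × 9.8 × 0.5592 = 109.603 N, and the normal force is N = mg cos 34° = 20 × 9.8 × 0.8290 = 162.484 N.
Kinetic friction acts up the slope with magnitude f = μN = 0.11 × 162.484 = 17.873 N.
Net force along the incline is 109.603 − 17.873 = 91.730 N, so a = 91.730 / 20 = 4.5865 m/s².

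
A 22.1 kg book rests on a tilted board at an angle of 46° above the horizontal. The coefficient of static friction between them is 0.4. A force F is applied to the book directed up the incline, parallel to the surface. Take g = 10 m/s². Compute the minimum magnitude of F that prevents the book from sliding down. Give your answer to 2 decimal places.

The normal force is N = mg cos 46° = 153.519 N. With F at its minimum the book is on the verge of sliding down, so static friction is at its maximum μ_s N = 0.4 × 153.519 = 61.408 N and acts up the slope.
Equilibrium along the incline: F + μ_s N = mg sin 46°, so F = 158.974 − 61.408 = 97.566 N.

97.57 N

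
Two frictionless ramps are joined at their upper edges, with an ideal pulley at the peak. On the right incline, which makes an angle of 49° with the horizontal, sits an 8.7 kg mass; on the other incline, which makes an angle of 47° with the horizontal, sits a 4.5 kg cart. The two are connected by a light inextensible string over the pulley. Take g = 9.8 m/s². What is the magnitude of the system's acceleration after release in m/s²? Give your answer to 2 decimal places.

Resolve each weight along its own incline: the 8.7 kg mass has component 8.7 × 9.8 × sin 49° = 64.347 N down its slope, and the 4.5 kg mass has 4.5 × 9.8 × sin 47° = 32.253 N down its slope.
The 8.7 kg side's 64.347 N exceeds the other side's 32.253 N, so that mass slides down and the 4.5 kg mass slides up. Taking that direction as positive, Newton's second law for the whole system gives 64.347 − 32.253 = (8.7 + 4.5) a, so a = 32.094 / 13.2 = 2.4314 m/s².

2.43 m/s²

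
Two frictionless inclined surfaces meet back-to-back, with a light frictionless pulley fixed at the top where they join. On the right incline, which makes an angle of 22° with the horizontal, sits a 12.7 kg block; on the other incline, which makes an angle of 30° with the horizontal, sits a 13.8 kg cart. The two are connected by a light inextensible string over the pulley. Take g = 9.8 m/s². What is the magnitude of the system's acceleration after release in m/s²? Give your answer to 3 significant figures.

0.792 m/s²

Resolve each weight along its own incline: the 12.7 kg mass has component 12.7 × 9.8 × sin 22° = 46.624 N down its slope, and the 13.8 kg mass has 13.8 × 9.8 × sin 30° = 67.620 N down its slope.
The 13.8 kg side's 67.620 N exceeds the other side's 46.624 N, so that mass slides down and the 12.7 kg mass slides up. Taking that direction as positive, Newton's second law for the whole system gives 67.620 − 46.624 = (12.7 + 13.8) a, so a = 20.996 / 26.5 = 0.7923 m/s².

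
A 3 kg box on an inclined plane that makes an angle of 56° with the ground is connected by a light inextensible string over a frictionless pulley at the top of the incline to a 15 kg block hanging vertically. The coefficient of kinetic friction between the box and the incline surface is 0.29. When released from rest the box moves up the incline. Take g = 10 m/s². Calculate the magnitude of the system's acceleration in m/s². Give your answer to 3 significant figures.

For the box on the incline: the weight component along the slope is m₁g sin 56° = 3 × 10 × 0.8290 = 24.870 N and the normal force is N = m₁g cos 56° = 16.776 N.
Kinetic friction opposes the box's motion up the incline: f = μN = 0.29 × 16.776 = 4.865 N acting down the slope.
Newton's second law for the box (up-slope positive): T − 24.870 − 4.865 = 3 a. For the hanging block (downward positive): 15 × 10 − T = 15 a.
Adding the two equations eliminates T: 120.265 = 18 a, so a = 6.6814 m/s².

6.68 m/s²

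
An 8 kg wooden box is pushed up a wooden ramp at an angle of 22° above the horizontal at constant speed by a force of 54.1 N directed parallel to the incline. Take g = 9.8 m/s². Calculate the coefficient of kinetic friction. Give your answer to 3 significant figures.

0.340

At constant speed ΣF = 0 along the incline. The applied 54.1 N acts up the slope; the weight component mg sin 22° = 29.369 N and kinetic friction μN both act down the slope.
So 54.1 = 29.369 + μ × 72.691, giving μ = (54.1 − 29.369) / 72.691 = 0.3402.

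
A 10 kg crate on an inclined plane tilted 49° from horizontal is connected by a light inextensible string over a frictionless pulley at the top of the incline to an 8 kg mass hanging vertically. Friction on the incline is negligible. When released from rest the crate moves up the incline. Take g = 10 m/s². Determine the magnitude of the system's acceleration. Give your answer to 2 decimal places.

0.25 m/s²

For the crate on the incline: the weight component along the slope is m₁g sin 49° = 10 × 10 × 0.7547 = 75.470 N and the normal force is N = m₁g cos 49° = 65.606 N.
Newton's second law for the crate (up-slope positive): T − 75.470 = 10 a. For the hanging mass (downward positive): 8 × 10 − T = 8 a.
Adding the two equations eliminates T: 4.530 = 18 a, so a = 0.2517 m/s².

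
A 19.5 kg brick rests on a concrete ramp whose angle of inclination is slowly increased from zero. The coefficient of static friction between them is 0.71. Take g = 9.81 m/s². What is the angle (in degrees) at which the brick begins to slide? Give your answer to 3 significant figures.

35.4°

At the threshold of sliding, static friction is at its maximum μ_s N and exactly balances the weight component along the incline: mg sin θ = μ_s mg cos θ.
Hence tan θ = μ_s = 0.71, so θ = arctan(0.71) = 35.3748°.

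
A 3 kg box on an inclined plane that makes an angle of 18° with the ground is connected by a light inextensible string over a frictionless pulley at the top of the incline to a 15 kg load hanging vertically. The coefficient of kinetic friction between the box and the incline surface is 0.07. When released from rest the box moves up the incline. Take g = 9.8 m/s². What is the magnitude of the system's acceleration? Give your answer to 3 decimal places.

7.553 m/s²

For the box on the incline: the weight component along the slope is m₁g sin 18° = 3 × 9.8 × 0.3090 = 9.085 N and the normal force is N = m₁g cos 18° = 27.961 N.
Kinetic friction opposes the box's motion up the incline: f = μN = 0.07 × 27.961 = 1.957 N acting down the slope.
Newton's second law for the box (up-slope positive): T − 9.085 − 1.957 = 3 a. For the hanging load (downward positive): 15 × 9.8 − T = 15 a.
Adding the two equations eliminates T: 135.958 = 18 a, so a = 7.5532 m/s².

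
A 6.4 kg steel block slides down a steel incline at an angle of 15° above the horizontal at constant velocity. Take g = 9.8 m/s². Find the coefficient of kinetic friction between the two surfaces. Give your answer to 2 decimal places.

0.27

At constant velocity the net force along the incline is zero: mg sin 15° = μ mg cos 15°.
So μ = tan 15° = 0.2588 / 0.9659 = 0.2679.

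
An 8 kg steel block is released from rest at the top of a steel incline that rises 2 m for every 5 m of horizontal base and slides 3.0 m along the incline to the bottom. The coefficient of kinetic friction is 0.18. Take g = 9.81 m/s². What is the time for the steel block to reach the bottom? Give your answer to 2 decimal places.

1.73 s

The weight component along the incline is mg sin 21.80° = 29.147 N and the normal force is N = mg cos 21.80° = 72.867 N.
Friction up the slope is f = μN = 0.18 × 72.867 = 13.116 N, so the net downslope force is 29.147 − 13.116 = 16.031 N and a = 16.031 / 8 = 2.0039 m/s².
Starting from rest, L = ½at², so t = √(2L/a) = √(2 × 3.0 / 2.0039) = 1.7304 s.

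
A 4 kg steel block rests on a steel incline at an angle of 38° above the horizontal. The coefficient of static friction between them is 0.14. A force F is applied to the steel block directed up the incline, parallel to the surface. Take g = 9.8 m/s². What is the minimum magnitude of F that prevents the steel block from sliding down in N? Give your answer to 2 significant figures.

The normal force is N = mg cos 38° = 30.890 N. With F at its minimum the steel block is on the verge of sliding down, so static friction is at its maximum μ_s N = 0.14 × 30.890 = 4.325 N and acts up the slope.
Equilibrium along the incline: F + μ_s N = mg sin 38°, so F = 24.134 − 4.325 = 19.809 N.

20 N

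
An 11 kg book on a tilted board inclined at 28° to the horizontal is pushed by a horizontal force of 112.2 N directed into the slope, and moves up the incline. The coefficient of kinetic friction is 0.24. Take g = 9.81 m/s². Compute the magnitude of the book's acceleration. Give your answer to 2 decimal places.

1.17 m/s²

The horizontal push has components F cos 28° = 112.2 × 0.8829 = 99.061 N up the incline and F sin 28° = 112.2 × 0.4695 = 52.678 N pressing into the surface.
The normal force is therefore N = mg cos 28° + F sin 28° = 95.274 + 52.678 = 147.952 N, and kinetic friction down the slope is μN = 0.24 × 147.952 = 35.508 N.
Along the incline: F cos 28° − mg sin 28° − μN = ma, so 99.061 − 50.664 − 35.508 = 11 a, giving a = 1.1717 m/s².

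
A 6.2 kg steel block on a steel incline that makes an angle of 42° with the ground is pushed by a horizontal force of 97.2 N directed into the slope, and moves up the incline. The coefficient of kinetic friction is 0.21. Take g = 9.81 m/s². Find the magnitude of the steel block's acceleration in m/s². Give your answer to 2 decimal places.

1.35 m/s²

The horizontal push has components F cos 42° = 97.2 × 0.7431 = 72.229 N up the incline and F sin 42° = 97.2 × 0.6691 = 65.037 N pressing into the surface.
The normal force is therefore N = mg cos 42° + F sin 42° = 45.197 + 65.037 = 110.234 N, and kinetic friction down the slope is μN = 0.21 × 110.234 = 23.149 N.
Along the incline: F cos 42° − mg sin 42° − μN = ma, so 72.229 − 40.696 − 23.149 = 6.2 a, giving a = 1.3523 m/s².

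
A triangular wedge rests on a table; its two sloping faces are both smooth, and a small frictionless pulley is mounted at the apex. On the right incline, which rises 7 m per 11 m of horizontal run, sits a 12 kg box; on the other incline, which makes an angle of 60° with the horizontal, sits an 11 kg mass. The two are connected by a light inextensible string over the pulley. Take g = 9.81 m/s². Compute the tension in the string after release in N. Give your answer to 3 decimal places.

78.985 N

Resolve each weight along its own incline: the 12 kg mass has component 12 × 9.81 × sin 32.47° = 63.201 N down its slope, and the 11 kg mass has 11 × 9.81 × sin 60° = 93.453 N down its slope.
The 11 kg side's 93.453 N exceeds the other side's 63.201 N, so that mass slides down and the 12 kg mass slides up. Taking that direction as positive, Newton's second law for the whole system gives 93.453 − 63.201 = (12 + 11) a, so a = 30.252 / 23 = 1.3153 m/s².
For the 12 kg mass (up-slope positive): T − 63.201 = 12 × 1.3153, so T = 78.985 N.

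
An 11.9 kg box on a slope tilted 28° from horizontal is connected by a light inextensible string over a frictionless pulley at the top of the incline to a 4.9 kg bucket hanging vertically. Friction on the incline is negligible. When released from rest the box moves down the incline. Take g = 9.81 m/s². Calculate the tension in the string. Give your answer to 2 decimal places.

50.03 N

For the box on the incline: the weight component along the slope is m₁g sin 28° = 11.9 × 9.81 × 0.4695 = 54.809 N and the normal force is N = m₁g cos 28° = 103.074 N.
Newton's second law for the box (down-slope positive): 54.809 − T = 11.9 a. For the hanging bucket (upward positive): T − 4.9 × 9.81 = 4.9 a.
Adding the two equations eliminates T: 6.740 = 16.8 a, so a = 0.4012 m/s².
Then from the hanging bucket's equation, T = 4.9 × (9.81 + 0.4012) = 50.035 N.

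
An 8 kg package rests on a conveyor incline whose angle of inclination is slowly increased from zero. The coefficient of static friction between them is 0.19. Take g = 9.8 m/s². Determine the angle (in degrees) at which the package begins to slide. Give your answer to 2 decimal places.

At the threshold of sliding, static friction is at its maximum μ_s N and exactly balances the weight component along the incline: mg sin θ = μ_s mg cos θ.
Hence tan θ = μ_s = 0.19, so θ = arctan(0.19) = 10.7580°.

10.76°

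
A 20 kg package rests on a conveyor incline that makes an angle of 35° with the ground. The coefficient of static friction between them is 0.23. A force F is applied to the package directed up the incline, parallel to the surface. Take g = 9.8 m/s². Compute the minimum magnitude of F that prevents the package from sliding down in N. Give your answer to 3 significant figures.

75.5 N

The normal force is N = mg cos 35° = 160.554 N. With F at its minimum the package is on the verge of sliding down, so static friction is at its maximum μ_s N = 0.23 × 160.554 = 36.927 N and acts up the slope.
Equilibrium along the incline: F + μ_s N = mg sin 35°, so F = 112.421 − 36.927 = 75.494 N.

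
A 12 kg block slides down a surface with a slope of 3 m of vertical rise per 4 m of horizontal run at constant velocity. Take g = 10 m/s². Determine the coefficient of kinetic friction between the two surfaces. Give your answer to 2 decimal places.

At constant velocity the net force along the incline is zero: mg sin 36.87° = μ mg cos 36.87°.
So μ = tan 36.87° = 0.6000 / 0.8000 = 0.7500.

0.75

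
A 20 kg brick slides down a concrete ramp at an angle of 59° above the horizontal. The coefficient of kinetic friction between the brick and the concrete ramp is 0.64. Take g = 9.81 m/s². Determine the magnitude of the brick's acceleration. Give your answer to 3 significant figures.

5.18 m/s²

Resolving the weight along the incline: the component pulling the brick down the slope is mg sin 59° = 20 × 9.81 × 0.8572 = 168.183 N, and the normal force is N = mg cos 59° = 20 × 9.81 × 0.5150 = 101.043 N.
Kinetic friction acts up the slope with magnitude f = μN = 0.64 × 101.043 = 64.668 N.
Net force along the incline is 168.183 − 64.668 = 103.515 N, so a = 103.515 / 20 = 5.1757 m/s².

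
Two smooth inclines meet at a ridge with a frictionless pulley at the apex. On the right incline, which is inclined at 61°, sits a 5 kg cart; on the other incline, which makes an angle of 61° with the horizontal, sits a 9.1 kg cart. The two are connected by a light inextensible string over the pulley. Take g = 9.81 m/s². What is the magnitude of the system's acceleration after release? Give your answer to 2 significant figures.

2.5 m/s²

Resolve each weight along its own incline: the 5 kg mass has component 5 × 9.81 × sin 61° = 42.900 N down its slope, and the 9.1 kg mass has 9.1 × 9.81 × sin 61° = 78.078 N down its slope.
The 9.1 kg side's 78.078 N exceeds the other side's 42.900 N, so that mass slides down and the 5 kg mass slides up. Taking that direction as positive, Newton's second law for the whole system gives 78.078 − 42.900 = (5 + 9.1) a, so a = 35.178 / 14.1 = 2.4949 m/s².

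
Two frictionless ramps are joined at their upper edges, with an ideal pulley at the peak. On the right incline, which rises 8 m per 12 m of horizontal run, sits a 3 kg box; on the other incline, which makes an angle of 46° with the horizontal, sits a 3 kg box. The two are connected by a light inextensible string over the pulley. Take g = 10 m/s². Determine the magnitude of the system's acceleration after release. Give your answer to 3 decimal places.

0.823 m/s²

Resolve each weight along its own incline: the 3 kg mass has component 3 × 10 × sin 33.69° = 16.641 N down its slope, and the 3 kg mass has 3 × 10 × sin 46° = 21.580 N down its slope.
The 3 kg side's 21.580 N exceeds the other side's 16.641 N, so that mass slides down and the 3 kg mass slides up. Taking that direction as positive, Newton's second law for the whole system gives 21.580 − 16.641 = (3 + 3) a, so a = 4.939 / 6 = 0.8232 m/s².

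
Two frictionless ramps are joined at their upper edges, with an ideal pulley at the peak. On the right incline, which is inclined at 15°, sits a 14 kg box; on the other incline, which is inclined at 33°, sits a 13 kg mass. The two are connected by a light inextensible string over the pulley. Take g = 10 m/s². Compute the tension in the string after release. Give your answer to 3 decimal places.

Resolve each weight along its own incline: the 14 kg mass has component 14 × 10 × sin 15° = 36.235 N down its slope, and the 13 kg mass has 13 × 10 × sin 33° = 70.803 N down its slope.
The 13 kg side's 70.803 N exceeds the other side's 36.235 N, so that mass slides down and the 14 kg mass slides up. Taking that direction as positive, Newton's second law for the whole system gives 70.803 − 36.235 = (14 + 13) a, so a = 34.568 / 27 = 1.2803 m/s².
For the 14 kg mass (up-slope positive): T − 36.235 = 14 × 1.2803, so T = 54.159 N.

54.159 N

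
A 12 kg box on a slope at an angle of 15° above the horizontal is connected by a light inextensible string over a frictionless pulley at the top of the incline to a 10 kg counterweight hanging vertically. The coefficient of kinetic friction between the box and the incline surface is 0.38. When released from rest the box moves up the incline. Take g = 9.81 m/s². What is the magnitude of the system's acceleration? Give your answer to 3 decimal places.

1.110 m/s²

For the box on the incline: the weight component along the slope is m₁g sin 15° = 12 × 9.81 × 0.2588 = 30.466 N and the normal force is N = m₁g cos 15° = 113.709 N.
Kinetic friction opposes the box's motion up the incline: f = μN = 0.38 × 113.709 = 43.209 N acting down the slope.
Newton's second law for the box (up-slope positive): T − 30.466 − 43.209 = 12 a. For the hanging counterweight (downward positive): 10 × 9.81 − T = 10 a.
Adding the two equations eliminates T: 24.425 = 22 a, so a = 1.1102 m/s².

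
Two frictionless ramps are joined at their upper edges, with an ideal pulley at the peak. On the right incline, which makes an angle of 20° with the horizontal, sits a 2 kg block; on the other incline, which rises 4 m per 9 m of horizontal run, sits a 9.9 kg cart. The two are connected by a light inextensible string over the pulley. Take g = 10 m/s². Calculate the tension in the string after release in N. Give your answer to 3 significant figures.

12.4 N

Resolve each weight along its own incline: the 2 kg mass has component 2 × 10 × sin 20° = 6.840 N down its slope, and the 9.9 kg mass has 9.9 × 10 × sin 23.96° = 40.208 N down its slope.
The 9.9 kg side's 40.208 N exceeds the other side's 6.840 N, so that mass slides down and the 2 kg mass slides up. Taking that direction as positive, Newton's second law for the whole system gives 40.208 − 6.840 = (2 + 9.9) a, so a = 33.368 / 11.9 = 2.8040 m/s².
For the 2 kg mass (up-slope positive): T − 6.840 = 2 × 2.8040, so T = 12.448 N.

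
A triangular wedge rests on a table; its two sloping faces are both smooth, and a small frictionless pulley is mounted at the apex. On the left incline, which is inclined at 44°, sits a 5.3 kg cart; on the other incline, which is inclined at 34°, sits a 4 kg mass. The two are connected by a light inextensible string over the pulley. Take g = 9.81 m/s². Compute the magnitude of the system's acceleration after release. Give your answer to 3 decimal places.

Resolve each weight along its own incline: the 5.3 kg mass has component 5.3 × 9.81 × sin 44° = 36.117 N down its slope, and the 4 kg mass has 4 × 9.81 × sin 34° = 21.943 N down its slope.
The 5.3 kg side's 36.117 N exceeds the other side's 21.943 N, so that mass slides down and the 4 kg mass slides up. Taking that direction as positive, Newton's second law for the whole system gives 36.117 − 21.943 = (5.3 + 4) a, so a = 14.174 / 9.3 = 1.5241 m/s².

1.524 m/s²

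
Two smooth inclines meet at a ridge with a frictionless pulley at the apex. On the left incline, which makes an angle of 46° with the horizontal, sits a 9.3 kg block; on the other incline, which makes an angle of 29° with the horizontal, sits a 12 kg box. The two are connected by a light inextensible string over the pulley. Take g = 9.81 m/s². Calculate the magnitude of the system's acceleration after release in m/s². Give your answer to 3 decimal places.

0.402 m/s²

Resolve each weight along its own incline: the 9.3 kg mass has component 9.3 × 9.81 × sin 46° = 65.628 N down its slope, and the 12 kg mass has 12 × 9.81 × sin 29° = 57.072 N down its slope.
The 9.3 kg side's 65.628 N exceeds the other side's 57.072 N, so that mass slides down and the 12 kg mass slides up. Taking that direction as positive, Newton's second law for the whole system gives 65.628 − 57.072 = (9.3 + 12) a, so a = 8.556 / 21.3 = 0.4017 m/s².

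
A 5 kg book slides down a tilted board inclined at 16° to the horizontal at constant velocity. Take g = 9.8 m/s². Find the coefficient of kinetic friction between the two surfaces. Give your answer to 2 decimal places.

0.29

At constant velocity the net force along the incline is zero: mg sin 16° = μ mg cos 16°.
So μ = tan 16° = 0.2756 / 0.9613 = 0.2867.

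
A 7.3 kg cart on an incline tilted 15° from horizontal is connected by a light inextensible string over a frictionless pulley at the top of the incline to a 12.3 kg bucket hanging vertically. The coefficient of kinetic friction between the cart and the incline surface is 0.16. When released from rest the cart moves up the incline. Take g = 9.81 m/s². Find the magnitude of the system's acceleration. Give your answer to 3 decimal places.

For the cart on the incline: the weight component along the slope is m₁g sin 15° = 7.3 × 9.81 × 0.2588 = 18.533 N and the normal force is N = m₁g cos 15° = 69.173 N.
Kinetic friction opposes the cart's motion up the incline: f = μN = 0.16 × 69.173 = 11.068 N acting down the slope.
Newton's second law for the cart (up-slope positive): T − 18.533 − 11.068 = 7.3 a. For the hanging bucket (downward positive): 12.3 × 9.81 − T = 12.3 a.
Adding the two equations eliminates T: 91.062 = 19.6 a, so a = 4.6460 m/s².

4.646 m/s²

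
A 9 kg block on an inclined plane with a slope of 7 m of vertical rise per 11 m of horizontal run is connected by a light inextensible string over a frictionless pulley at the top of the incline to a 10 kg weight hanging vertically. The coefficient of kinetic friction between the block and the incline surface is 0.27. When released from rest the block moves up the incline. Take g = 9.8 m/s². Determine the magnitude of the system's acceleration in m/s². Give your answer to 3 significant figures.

1.61 m/s²

For the block on the incline: the weight component along the slope is m₁g sin 32.47° = 9 × 9.8 × 0.5369 = 47.355 N and the normal force is N = m₁g cos 32.47° = 74.411 N.
Kinetic friction opposes the block's motion up the incline: f = μN = 0.27 × 74.411 = 20.091 N acting down the slope.
Newton's second law for the block (up-slope positive): T − 47.355 − 20.091 = 9 a. For the hanging weight (downward positive): 10 × 9.8 − T = 10 a.
Adding the two equations eliminates T: 30.554 = 19 a, so a = 1.6081 m/s².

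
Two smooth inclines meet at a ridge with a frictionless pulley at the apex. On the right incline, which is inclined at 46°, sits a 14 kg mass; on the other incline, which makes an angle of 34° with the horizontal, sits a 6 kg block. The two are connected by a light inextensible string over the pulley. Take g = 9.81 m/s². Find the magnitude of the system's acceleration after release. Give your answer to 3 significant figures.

Resolve each weight along its own incline: the 14 kg mass has component 14 × 9.81 × sin 46° = 98.794 N down its slope, and the 6 kg mass has 6 × 9.81 × sin 34° = 32.914 N down its slope.
The 14 kg side's 98.794 N exceeds the other side's 32.914 N, so that mass slides down and the 6 kg mass slides up. Taking that direction as positive, Newton's second law for the whole system gives 98.794 − 32.914 = (14 + 6) a, so a = 65.880 / 20 = 3.2940 m/s².

3.29 m/s²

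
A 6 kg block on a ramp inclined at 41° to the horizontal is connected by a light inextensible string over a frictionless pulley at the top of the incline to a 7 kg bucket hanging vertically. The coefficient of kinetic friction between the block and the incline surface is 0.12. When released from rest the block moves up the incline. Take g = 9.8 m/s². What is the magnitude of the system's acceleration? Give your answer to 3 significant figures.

For the block on the incline: the weight component along the slope is m₁g sin 41° = 6 × 9.8 × 0.6561 = 38.579 N and the normal force is N = m₁g cos 41° = 44.377 N.
Kinetic friction opposes the block's motion up the incline: f = μN = 0.12 × 44.377 = 5.325 N acting down the slope.
Newton's second law for the block (up-slope positive): T − 38.579 − 5.325 = 6 a. For the hanging bucket (downward positive): 7 × 9.8 − T = 7 a.
Adding the two equations eliminates T: 24.696 = 13 a, so a = 1.8997 m/s².

1.90 m/s²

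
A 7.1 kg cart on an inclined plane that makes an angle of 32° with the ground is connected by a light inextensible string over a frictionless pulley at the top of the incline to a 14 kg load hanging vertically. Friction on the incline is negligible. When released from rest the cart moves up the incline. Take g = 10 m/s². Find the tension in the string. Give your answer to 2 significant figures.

72 N

For the cart on the incline: the weight component along the slope is m₁g sin 32° = 7.1 × 10 × 0.5299 = 37.623 N and the normal force is N = m₁g cos 32° = 60.211 N.
Newton's second law for the cart (up-slope positive): T − 37.623 = 7.1 a. For the hanging load (downward positive): 14 × 10 − T = 14 a.
Adding the two equations eliminates T: 102.377 = 21.1 a, so a = 4.8520 m/s².
Then from the hanging load's equation, T = 14 × (10 − 4.8520) = 72.072 N.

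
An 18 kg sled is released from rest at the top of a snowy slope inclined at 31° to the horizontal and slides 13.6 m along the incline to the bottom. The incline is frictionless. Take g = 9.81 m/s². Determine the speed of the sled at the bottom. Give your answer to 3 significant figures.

11.7 m/s

The weight component along the incline is mg sin 31° = 90.945 N and the normal force is N = mg cos 31° = 151.359 N.
With no friction, a = g sin 31° = 5.0525 m/s².
Starting from rest over a distance of 13.6 m, v² = 2aL = 2 × 5.0525 × 13.6 = 137.4280, so v = 11.7230 m/s.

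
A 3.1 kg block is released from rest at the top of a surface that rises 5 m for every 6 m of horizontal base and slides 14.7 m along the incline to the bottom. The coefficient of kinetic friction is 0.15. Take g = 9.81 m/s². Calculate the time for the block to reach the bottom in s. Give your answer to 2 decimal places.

2.39 s

The weight component along the incline is mg sin 39.81° = 19.469 N and the normal force is N = mg cos 39.81° = 23.362 N.
Friction up the slope is f = μN = 0.15 × 23.362 = 3.504 N, so the net downslope force is 19.469 − 3.504 = 15.965 N and a = 15.965 / 3.1 = 5.1500 m/s².
Starting from rest, L = ½at², so t = √(2L/a) = √(2 × 14.7 / 5.1500) = 2.3893 s.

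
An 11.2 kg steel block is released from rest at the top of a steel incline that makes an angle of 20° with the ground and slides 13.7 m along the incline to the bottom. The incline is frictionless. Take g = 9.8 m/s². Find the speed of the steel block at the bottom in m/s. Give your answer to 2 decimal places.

9.58 m/s

The weight component along the incline is mg sin 20° = 37.540 N and the normal force is N = mg cos 20° = 103.141 N.
With no friction, a = g sin 20° = 3.3518 m/s².
Starting from rest over a distance of 13.7 m, v² = 2aL = 2 × 3.3518 × 13.7 = 91.8393, so v = 9.5833 m/s.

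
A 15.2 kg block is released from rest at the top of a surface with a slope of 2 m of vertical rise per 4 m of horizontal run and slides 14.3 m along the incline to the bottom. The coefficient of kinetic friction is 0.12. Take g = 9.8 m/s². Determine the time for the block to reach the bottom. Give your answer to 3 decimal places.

2.930 s

The weight component along the incline is mg sin 26.57° = 66.617 N and the normal force is N = mg cos 26.57° = 133.234 N.
Friction up the slope is f = μN = 0.12 × 133.234 = 15.988 N, so the net downslope force is 66.617 − 15.988 = 50.629 N and a = 50.629 / 15.2 = 3.3309 m/s².
Starting from rest, L = ½at², so t = √(2L/a) = √(2 × 14.3 / 3.3309) = 2.9302 s.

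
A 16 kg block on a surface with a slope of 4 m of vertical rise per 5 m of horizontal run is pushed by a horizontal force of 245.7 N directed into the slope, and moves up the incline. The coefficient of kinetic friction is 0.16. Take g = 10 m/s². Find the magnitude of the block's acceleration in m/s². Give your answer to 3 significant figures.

2.96 m/s²

The horizontal push has components F cos 38.66° = 245.7 × 0.7809 = 191.867 N up the incline and F sin 38.66° = 245.7 × 0.6247 = 153.489 N pressing into the surface.
The normal force is therefore N = mg cos 38.66° + F sin 38.66° = 124.944 + 153.489 = 278.433 N, and kinetic friction down the slope is μN = 0.16 × 278.433 = 44.549 N.
Along the incline: F cos 38.66° − mg sin 38.66° − μN = ma, so 191.867 − 99.952 − 44.549 = 16 a, giving a = 2.9604 m/s².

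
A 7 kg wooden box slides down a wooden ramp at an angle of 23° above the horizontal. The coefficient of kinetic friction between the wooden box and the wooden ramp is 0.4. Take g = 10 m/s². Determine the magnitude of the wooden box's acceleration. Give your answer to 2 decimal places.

0.23 m/s²

Resolving the weight along the incline: the component pulling the wooden box down the slope is mg sin 23° = 7 × 10 × 0.3907 = 27.349 N, and the normal force is N = mg cos 23° = 7 × 10 × 0.9205 = 64.435 N.
Kinetic friction acts up the slope with magnitude f = μN = 0.4 × 64.435 = 25.774 N.
Net force along the incline is 27.349 − 25.774 = 1.575 N, so a = 1.575 / 7 = 0.2250 m/s².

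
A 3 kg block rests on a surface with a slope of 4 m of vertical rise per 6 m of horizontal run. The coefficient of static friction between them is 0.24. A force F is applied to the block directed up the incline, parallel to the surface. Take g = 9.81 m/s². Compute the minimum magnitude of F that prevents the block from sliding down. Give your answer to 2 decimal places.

10.45 N

The normal force is N = mg cos 33.69° = 24.487 N. With F at its minimum the block is on the verge of sliding down, so static friction is at its maximum μ_s N = 0.24 × 24.487 = 5.877 N and acts up the slope.
Equilibrium along the incline: F + μ_s N = mg sin 33.69°, so F = 16.325 − 5.877 = 10.448 N.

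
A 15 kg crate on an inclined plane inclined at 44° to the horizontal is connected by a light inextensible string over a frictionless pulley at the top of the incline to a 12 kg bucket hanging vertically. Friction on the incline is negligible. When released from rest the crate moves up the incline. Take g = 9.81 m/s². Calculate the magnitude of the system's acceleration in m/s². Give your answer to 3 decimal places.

For the crate on the incline: the weight component along the slope is m₁g sin 44° = 15 × 9.81 × 0.6947 = 102.225 N and the normal force is N = m₁g cos 44° = 105.851 N.
Newton's second law for the crate (up-slope positive): T − 102.225 = 15 a. For the hanging bucket (downward positive): 12 × 9.81 − T = 12 a.
Adding the two equations eliminates T: 15.495 = 27 a, so a = 0.5739 m/s².

0.574 m/s²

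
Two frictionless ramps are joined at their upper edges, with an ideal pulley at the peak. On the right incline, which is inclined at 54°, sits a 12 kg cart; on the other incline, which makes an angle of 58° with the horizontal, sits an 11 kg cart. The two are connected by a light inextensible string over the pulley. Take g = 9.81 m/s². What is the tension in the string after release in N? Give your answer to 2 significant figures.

Resolve each weight along its own incline: the 12 kg mass has component 12 × 9.81 × sin 54° = 95.237 N down its slope, and the 11 kg mass has 11 × 9.81 × sin 58° = 91.513 N down its slope.
The 12 kg side's 95.237 N exceeds the other side's 91.513 N, so that mass slides down and the 11 kg mass slides up. Taking that direction as positive, Newton's second law for the whole system gives 95.237 − 91.513 = (12 + 11) a, so a = 3.724 / 23 = 0.1619 m/s².
For the 11 kg mass (up-slope positive): T − 91.513 = 11 × 0.1619, so T = 93.294 N.

93 N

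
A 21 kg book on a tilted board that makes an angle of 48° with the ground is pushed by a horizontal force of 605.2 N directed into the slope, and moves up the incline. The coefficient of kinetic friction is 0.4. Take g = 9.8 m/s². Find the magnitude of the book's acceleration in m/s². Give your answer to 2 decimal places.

The horizontal push has components F cos 48° = 605.2 × 0.6691 = 404.939 N up the incline and F sin 48° = 605.2 × 0.7431 = 449.724 N pressing into the surface.
The normal force is therefore N = mg cos 48° + F sin 48° = 137.701 + 449.724 = 587.425 N, and kinetic friction down the slope is μN = 0.4 × 587.425 = 234.970 N.
Along the incline: F cos 48° − mg sin 48° − μN = ma, so 404.939 − 152.930 − 234.970 = 21 a, giving a = 0.8114 m/s².

0.81 m/s²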